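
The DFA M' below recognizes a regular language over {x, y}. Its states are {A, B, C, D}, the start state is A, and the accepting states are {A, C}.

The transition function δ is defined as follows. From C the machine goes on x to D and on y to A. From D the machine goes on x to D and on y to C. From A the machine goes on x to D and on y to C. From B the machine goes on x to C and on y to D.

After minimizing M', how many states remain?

2

Reachable states from the start: {A,C,D}. Unreachable: {B} — drop them.
Start with accepting vs non-accepting: {A,C} | {D}.
The partition is now stable with 2 blocks: {A,C} | {D}.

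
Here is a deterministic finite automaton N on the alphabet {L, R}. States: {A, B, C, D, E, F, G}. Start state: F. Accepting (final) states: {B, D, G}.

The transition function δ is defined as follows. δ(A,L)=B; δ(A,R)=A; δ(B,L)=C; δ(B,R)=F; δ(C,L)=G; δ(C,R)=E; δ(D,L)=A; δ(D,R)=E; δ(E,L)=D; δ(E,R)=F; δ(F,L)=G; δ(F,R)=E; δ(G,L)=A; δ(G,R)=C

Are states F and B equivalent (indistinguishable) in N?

Every state is reachable, so we keep all 7.
Start with accepting vs non-accepting: {B,D,G} | {A,C,E,F}.
The partition is now stable with 2 blocks: {B,D,G} | {A,C,E,F}.
F and B end up in different blocks, so they are distinguishable. For instance, the string 'ε' is accepted from only B.

No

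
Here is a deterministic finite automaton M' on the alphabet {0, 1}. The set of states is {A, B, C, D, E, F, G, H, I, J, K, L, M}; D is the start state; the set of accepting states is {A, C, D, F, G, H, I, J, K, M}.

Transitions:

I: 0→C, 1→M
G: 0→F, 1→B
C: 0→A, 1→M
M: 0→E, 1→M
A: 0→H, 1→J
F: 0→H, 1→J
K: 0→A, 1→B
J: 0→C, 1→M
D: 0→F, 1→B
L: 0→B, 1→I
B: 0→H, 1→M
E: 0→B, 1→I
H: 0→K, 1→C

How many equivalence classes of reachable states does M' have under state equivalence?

8

States {G,L} cannot be reached from the start state, so discard them.
P0 = {A,C,D,F,H,I,J,K,M} | {B,E}.
Refine {A,C,D,F,H,I,J,K,M} on symbol 0: members go to different blocks, giving {A,C,D,F,H,I,J,K} and {M}.
Split {A,C,D,F,H,I,J,K} by δ(·,1) → {A,F,H} and {C,I,J} and {D,K}.
On input 0, block {A,F,H} splits into {A,F} and {H}.
Refine {B,E} on symbol 0: members go to different blocks, giving {B} and {E}.
Split {C,I,J} by δ(·,0) → {I,J} and {C}.
Stable partition: {A,F} | {B} | {M} | {I,J} | {D,K} | {H} | {E} | {C} — 8 equivalence classes.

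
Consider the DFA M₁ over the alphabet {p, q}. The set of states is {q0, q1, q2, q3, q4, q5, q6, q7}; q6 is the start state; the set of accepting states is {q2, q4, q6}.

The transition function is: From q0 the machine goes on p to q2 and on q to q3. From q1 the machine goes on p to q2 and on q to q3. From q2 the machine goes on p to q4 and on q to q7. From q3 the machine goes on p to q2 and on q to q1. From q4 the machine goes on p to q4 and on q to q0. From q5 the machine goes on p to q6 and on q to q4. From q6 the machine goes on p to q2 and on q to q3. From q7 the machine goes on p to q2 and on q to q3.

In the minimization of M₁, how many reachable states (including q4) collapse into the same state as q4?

First remove the unreachable states {q5}; 7 states remain.
P0 = {q2,q4,q6} | {q0,q1,q3,q7}.
The partition is now stable with 2 blocks: {q2,q4,q6} | {q0,q1,q3,q7}.
The equivalence class containing q4 is {q2,q4,q6}, of size 3.

3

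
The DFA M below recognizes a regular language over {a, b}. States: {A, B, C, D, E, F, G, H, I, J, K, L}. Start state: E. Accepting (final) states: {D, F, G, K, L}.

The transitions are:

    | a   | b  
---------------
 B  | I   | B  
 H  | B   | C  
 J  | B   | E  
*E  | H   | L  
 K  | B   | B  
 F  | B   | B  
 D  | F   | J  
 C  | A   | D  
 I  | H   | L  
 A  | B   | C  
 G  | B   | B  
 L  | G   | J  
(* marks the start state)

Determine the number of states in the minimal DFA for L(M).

5

Reachable states from the start: {A,B,C,D,E,F,G,H,I,J,L}. Unreachable: {K} — drop them.
P0 = {D,F,G,L} | {A,B,C,E,H,I,J}.
Split {D,F,G,L} by δ(·,a) → {D,L} and {F,G}.
Split {A,B,C,E,H,I,J} by δ(·,b) → {A,B,H,J} and {C,E,I}.
Split {A,B,H,J} by δ(·,a) → {A,H,J} and {B}.
The partition is now stable with 5 blocks: {D,L} | {A,H,J} | {F,G} | {C,E,I} | {B}.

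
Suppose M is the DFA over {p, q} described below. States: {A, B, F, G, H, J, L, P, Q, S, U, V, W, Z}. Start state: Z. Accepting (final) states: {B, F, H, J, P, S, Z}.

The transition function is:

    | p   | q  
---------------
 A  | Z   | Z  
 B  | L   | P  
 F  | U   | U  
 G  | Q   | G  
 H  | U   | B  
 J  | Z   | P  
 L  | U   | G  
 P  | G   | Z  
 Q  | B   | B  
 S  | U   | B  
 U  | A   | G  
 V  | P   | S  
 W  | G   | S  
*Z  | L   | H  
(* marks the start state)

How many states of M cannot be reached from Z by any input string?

Starting at Z and following transitions, the reachable set is {A, B, G, H, L, P, Q, U, Z}. That leaves F, J, S, V, W unreachable — 5 in total.

5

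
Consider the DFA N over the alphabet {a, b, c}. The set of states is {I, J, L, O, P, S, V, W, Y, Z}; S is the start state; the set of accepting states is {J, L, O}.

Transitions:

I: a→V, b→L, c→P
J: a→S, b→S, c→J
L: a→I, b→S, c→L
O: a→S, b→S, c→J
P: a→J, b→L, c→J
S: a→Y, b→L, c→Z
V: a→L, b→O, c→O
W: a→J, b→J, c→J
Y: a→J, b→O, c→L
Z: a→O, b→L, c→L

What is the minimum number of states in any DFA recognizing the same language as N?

3

States {W} cannot be reached from the start state, so discard them.
P0 = {J,L,O} | {I,P,S,V,Y,Z}.
On input a, block {I,P,S,V,Y,Z} splits into {P,V,Y,Z} and {I,S}.
No further refinement is possible. Final partition (3 blocks): {J,L,O} | {P,V,Y,Z} | {I,S}.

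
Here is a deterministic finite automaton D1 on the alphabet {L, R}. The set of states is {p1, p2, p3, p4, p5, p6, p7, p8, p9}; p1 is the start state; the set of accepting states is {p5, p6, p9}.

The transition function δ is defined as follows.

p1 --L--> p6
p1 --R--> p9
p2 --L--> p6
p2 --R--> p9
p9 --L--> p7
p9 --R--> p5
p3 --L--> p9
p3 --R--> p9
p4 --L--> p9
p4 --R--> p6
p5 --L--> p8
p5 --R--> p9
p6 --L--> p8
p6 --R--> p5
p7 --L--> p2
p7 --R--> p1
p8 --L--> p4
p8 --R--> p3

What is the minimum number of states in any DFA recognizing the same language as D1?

All states are reachable from the start state.
Initial partition by acceptance: {p5,p6,p9} | {p1,p2,p3,p4,p7,p8}.
Refine {p1,p2,p3,p4,p7,p8} on symbol L: members go to different blocks, giving {p1,p2,p3,p4} and {p7,p8}.
The partition is now stable with 3 blocks: {p5,p6,p9} | {p1,p2,p3,p4} | {p7,p8}.

3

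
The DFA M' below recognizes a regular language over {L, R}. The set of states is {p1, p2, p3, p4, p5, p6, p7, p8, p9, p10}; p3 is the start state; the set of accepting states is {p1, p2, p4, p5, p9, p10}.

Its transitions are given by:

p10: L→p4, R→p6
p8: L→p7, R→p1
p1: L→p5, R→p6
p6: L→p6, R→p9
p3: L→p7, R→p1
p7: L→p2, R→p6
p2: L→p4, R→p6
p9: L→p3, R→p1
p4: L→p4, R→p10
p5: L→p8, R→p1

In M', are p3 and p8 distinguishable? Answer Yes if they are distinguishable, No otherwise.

No

P0 = {p1,p2,p4,p5,p9,p10} | {p3,p6,p7,p8}.
Refine {p1,p2,p4,p5,p9,p10} on symbol L: members go to different blocks, giving {p1,p2,p4,p10} and {p5,p9}.
Refine {p1,p2,p4,p10} on symbol L: members go to different blocks, giving {p2,p4,p10} and {p1}.
Refine {p2,p4,p10} on symbol R: members go to different blocks, giving {p2,p10} and {p4}.
Split {p3,p6,p7,p8} by δ(·,L) → {p3,p6,p8} and {p7}.
Refine {p3,p6,p8} on symbol L: members go to different blocks, giving {p3,p8} and {p6}.
Stable partition: {p2,p10} | {p3,p8} | {p5,p9} | {p1} | {p4} | {p7} | {p6} — 7 equivalence classes.
p3 and p8 lie in the same block of the stable partition, so they are equivalent — no string distinguishes them.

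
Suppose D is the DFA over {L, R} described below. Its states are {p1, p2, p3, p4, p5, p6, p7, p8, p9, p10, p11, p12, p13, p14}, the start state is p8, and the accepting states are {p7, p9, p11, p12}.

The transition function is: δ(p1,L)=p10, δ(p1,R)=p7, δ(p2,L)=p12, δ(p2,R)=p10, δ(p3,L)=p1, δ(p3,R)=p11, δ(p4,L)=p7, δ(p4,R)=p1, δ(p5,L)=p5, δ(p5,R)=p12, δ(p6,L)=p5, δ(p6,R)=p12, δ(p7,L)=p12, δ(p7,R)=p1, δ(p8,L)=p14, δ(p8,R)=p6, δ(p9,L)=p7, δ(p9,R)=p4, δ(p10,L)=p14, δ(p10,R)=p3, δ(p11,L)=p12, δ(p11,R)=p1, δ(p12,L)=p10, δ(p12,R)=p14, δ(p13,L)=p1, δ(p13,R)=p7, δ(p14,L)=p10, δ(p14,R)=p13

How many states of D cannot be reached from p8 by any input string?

3

Starting at p8 and following transitions, the reachable set is {p1, p3, p5, p6, p7, p8, p10, p11, p12, p13, p14}. That leaves p2, p4, p9 unreachable — 3 in total.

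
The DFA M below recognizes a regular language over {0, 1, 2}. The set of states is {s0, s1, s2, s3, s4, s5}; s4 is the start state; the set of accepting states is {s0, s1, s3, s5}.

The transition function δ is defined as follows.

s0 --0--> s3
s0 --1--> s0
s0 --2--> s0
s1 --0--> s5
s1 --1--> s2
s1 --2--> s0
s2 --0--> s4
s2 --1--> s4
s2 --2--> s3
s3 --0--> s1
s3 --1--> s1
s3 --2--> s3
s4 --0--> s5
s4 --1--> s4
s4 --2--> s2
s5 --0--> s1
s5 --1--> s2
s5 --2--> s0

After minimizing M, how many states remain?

5

All states are reachable from the start state.
P0 = {s0,s1,s3,s5} | {s2,s4}.
Split {s0,s1,s3,s5} by δ(·,1) → {s0,s3} and {s1,s5}.
Refine {s0,s3} on symbol 0: members go to different blocks, giving {s0} and {s3}.
Refine {s2,s4} on symbol 0: members go to different blocks, giving {s2} and {s4}.
Stable partition: {s0} | {s2} | {s1,s5} | {s3} | {s4} — 5 equivalence classes.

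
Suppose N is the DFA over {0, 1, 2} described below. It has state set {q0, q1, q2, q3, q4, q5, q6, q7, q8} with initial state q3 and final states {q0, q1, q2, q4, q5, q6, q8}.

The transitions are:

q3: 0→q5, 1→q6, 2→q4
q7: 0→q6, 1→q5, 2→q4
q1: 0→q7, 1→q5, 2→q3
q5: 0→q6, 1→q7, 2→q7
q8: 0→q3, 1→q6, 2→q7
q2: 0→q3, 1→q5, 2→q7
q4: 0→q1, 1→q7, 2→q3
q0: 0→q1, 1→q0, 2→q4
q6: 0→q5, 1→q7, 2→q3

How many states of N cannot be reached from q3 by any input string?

BFS from q3 reaches {q1, q3, q4, q5, q6, q7}; the 3 state(s) q0, q2, q8 are never visited.

3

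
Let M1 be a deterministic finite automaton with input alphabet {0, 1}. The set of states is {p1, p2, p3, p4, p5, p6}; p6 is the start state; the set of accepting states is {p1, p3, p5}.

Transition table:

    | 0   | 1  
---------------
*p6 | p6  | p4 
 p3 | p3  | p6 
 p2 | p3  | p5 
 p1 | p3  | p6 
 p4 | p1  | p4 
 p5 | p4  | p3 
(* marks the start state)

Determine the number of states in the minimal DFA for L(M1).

3

First remove the unreachable states {p2,p5}; 4 states remain.
P0 = {p1,p3} | {p4,p6}.
Split {p4,p6} by δ(·,0) → {p4} and {p6}.
No further refinement is possible. Final partition (3 blocks): {p1,p3} | {p4} | {p6}.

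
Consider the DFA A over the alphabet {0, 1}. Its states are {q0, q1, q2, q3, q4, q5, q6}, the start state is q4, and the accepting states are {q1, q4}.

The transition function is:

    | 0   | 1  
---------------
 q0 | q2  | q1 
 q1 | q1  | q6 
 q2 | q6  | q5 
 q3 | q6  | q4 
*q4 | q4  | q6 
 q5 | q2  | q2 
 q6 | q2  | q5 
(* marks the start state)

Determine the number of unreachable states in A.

No path from q4 leads to q0, q1, q3; the other 4 states are all reachable.

3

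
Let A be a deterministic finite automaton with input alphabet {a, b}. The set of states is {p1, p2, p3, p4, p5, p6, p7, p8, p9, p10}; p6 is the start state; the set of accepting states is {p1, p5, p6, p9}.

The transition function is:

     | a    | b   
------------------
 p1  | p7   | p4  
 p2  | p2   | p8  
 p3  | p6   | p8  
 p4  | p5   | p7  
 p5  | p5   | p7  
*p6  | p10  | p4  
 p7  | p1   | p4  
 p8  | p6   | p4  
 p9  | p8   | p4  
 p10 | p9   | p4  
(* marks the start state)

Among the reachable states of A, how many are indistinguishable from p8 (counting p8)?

3

Reachable states from the start: {p1,p4,p5,p6,p7,p8,p9,p10}. Unreachable: {p2,p3} — drop them.
P0 = {p1,p5,p6,p9} | {p4,p7,p8,p10}.
Split {p1,p5,p6,p9} by δ(·,a) → {p1,p6,p9} and {p5}.
On input a, block {p4,p7,p8,p10} splits into {p7,p8,p10} and {p4}.
The partition is now stable with 4 blocks: {p1,p6,p9} | {p7,p8,p10} | {p5} | {p4}.
The equivalence class containing p8 is {p7,p8,p10}, of size 3.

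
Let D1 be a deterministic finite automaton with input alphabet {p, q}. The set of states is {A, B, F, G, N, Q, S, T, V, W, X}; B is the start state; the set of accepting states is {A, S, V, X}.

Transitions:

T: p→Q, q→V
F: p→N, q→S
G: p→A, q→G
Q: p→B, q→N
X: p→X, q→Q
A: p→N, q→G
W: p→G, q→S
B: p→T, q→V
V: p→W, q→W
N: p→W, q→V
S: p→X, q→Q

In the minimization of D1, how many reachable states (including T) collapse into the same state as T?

1

States {F} cannot be reached from the start state, so discard them.
Initial partition by acceptance: {A,S,V,X} | {B,G,N,Q,T,W}.
Split {A,S,V,X} by δ(·,p) → {S,X} and {A,V}.
Split {B,G,N,Q,T,W} by δ(·,p) → {B,N,Q,T,W} and {G}.
On input p, block {B,N,Q,T,W} splits into {B,N,Q,T} and {W}.
Split {B,N,Q,T} by δ(·,p) → {B,Q,T} and {N}.
Refine {B,Q,T} on symbol q: members go to different blocks, giving {B,T} and {Q}.
Split {B,T} by δ(·,p) → {T} and {B}.
On input p, block {A,V} splits into {A} and {V}.
The partition is now stable with 9 blocks: {S,X} | {T} | {A} | {G} | {W} | {N} | {Q} | {B} | {V}.
State T belongs to the block {T}, which has 1 states.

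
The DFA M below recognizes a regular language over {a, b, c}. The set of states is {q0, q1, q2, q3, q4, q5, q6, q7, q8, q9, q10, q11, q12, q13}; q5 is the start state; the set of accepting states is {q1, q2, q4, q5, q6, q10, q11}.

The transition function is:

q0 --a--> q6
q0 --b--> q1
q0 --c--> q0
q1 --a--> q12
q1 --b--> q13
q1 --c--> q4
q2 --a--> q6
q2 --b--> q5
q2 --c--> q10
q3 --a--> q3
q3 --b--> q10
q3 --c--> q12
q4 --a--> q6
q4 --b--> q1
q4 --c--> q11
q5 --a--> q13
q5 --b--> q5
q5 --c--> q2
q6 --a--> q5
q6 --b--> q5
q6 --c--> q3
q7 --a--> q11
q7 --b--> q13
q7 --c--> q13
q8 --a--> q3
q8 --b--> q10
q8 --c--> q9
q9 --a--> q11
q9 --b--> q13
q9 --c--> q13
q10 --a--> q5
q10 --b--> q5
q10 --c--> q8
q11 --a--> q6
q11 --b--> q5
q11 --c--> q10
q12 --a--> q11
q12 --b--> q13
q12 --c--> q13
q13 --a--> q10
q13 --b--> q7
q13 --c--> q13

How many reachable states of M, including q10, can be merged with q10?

States {q0,q1,q4} cannot be reached from the start state, so discard them.
P0 = {q2,q5,q6,q10,q11} | {q3,q7,q8,q9,q12,q13}.
Refine {q2,q5,q6,q10,q11} on symbol a: members go to different blocks, giving {q2,q6,q10,q11} and {q5}.
Split {q2,q6,q10,q11} by δ(·,a) → {q2,q11} and {q6,q10}.
On input a, block {q3,q7,q8,q9,q12,q13} splits into {q7,q9,q12} and {q3,q8} and {q13}.
No further refinement is possible. Final partition (6 blocks): {q2,q11} | {q7,q9,q12} | {q5} | {q6,q10} | {q3,q8} | {q13}.
State q10 belongs to the block {q6,q10}, which has 2 states.

2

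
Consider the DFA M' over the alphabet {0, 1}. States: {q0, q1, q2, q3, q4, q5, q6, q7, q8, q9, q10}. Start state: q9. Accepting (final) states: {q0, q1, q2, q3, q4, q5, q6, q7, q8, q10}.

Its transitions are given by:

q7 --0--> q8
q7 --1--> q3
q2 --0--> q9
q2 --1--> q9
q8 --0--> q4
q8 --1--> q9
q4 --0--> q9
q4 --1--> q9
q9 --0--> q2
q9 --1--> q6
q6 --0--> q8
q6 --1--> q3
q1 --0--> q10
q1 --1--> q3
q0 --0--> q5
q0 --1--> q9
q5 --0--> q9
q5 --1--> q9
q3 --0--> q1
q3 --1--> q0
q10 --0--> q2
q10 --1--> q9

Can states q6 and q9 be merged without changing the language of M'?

Reachable states from the start: {q0,q1,q2,q3,q4,q5,q6,q8,q9,q10}. Unreachable: {q7} — drop them.
Start with accepting vs non-accepting: {q0,q1,q2,q3,q4,q5,q6,q8,q10} | {q9}.
On input 0, block {q0,q1,q2,q3,q4,q5,q6,q8,q10} splits into {q0,q1,q3,q6,q8,q10} and {q2,q4,q5}.
Refine {q0,q1,q3,q6,q8,q10} on symbol 0: members go to different blocks, giving {q0,q8,q10} and {q1,q3,q6}.
Refine {q1,q3,q6} on symbol 0: members go to different blocks, giving {q1,q6} and {q3}.
The partition is now stable with 5 blocks: {q0,q8,q10} | {q9} | {q2,q4,q5} | {q1,q6} | {q3}.
q6 and q9 end up in different blocks, so they are distinguishable. For instance, the string 'ε' is accepted from only q6.

No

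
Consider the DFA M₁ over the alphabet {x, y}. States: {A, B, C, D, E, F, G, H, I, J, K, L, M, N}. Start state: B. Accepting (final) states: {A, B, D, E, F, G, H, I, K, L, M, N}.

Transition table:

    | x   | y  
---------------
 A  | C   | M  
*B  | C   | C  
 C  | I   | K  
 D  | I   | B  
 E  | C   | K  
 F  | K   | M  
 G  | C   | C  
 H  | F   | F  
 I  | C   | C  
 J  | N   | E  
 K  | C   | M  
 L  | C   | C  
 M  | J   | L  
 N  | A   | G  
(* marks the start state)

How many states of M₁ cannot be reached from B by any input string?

Starting at B and following transitions, the reachable set is {A, B, C, E, G, I, J, K, L, M, N}. That leaves D, F, H unreachable — 3 in total.

3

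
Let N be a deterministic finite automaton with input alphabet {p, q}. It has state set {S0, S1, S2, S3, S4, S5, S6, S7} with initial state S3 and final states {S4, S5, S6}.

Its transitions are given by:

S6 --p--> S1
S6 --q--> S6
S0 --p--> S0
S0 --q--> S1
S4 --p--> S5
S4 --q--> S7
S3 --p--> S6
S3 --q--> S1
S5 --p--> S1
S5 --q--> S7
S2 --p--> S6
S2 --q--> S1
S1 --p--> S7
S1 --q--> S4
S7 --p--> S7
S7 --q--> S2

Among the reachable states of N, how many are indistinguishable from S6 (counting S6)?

1

Reachable states from the start: {S1,S2,S3,S4,S5,S6,S7}. Unreachable: {S0} — drop them.
Initial partition by acceptance: {S4,S5,S6} | {S1,S2,S3,S7}.
Split {S4,S5,S6} by δ(·,p) → {S5,S6} and {S4}.
Refine {S5,S6} on symbol q: members go to different blocks, giving {S5} and {S6}.
On input p, block {S1,S2,S3,S7} splits into {S1,S7} and {S2,S3}.
On input q, block {S1,S7} splits into {S1} and {S7}.
Stable partition: {S5} | {S1} | {S4} | {S6} | {S2,S3} | {S7} — 6 equivalence classes.
State S6 belongs to the block {S6}, which has 1 states.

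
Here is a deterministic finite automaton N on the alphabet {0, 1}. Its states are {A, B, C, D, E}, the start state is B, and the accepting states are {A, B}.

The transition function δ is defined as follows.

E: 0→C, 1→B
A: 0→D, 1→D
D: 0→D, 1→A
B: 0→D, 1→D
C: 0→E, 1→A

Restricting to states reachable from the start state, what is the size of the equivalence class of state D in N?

States {C,E} cannot be reached from the start state, so discard them.
P0 = {A,B} | {D}.
The partition is now stable with 2 blocks: {A,B} | {D}.
State D belongs to the block {D}, which has 1 states.

1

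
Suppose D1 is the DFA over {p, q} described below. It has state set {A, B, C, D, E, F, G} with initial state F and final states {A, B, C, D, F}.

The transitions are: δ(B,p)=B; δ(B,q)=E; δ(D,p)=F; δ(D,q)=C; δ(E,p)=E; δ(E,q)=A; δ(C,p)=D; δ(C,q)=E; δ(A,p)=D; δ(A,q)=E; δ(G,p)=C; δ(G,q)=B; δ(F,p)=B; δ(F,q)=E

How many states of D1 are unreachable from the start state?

1

BFS from F reaches {A, B, C, D, E, F}; the 1 state(s) G are never visited.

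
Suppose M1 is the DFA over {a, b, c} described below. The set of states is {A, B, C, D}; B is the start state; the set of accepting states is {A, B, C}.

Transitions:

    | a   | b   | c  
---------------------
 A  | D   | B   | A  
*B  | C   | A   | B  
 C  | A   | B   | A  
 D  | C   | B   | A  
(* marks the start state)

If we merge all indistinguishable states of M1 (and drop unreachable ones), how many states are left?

4

Start with accepting vs non-accepting: {A,B,C} | {D}.
Refine {A,B,C} on symbol a: members go to different blocks, giving {B,C} and {A}.
Refine {B,C} on symbol a: members go to different blocks, giving {B} and {C}.
Stable partition: {B} | {D} | {A} | {C} — 4 equivalence classes.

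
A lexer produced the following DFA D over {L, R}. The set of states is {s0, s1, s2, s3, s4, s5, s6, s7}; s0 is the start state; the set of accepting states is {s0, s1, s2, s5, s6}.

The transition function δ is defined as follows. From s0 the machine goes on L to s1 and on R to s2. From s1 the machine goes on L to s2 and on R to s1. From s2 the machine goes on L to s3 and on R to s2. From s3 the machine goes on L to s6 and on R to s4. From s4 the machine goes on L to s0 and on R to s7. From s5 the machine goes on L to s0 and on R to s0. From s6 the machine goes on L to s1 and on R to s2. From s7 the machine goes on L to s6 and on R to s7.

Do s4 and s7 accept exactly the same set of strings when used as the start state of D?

Reachable states from the start: {s0,s1,s2,s3,s4,s6,s7}. Unreachable: {s5} — drop them.
P0 = {s0,s1,s2,s6} | {s3,s4,s7}.
Split {s0,s1,s2,s6} by δ(·,L) → {s0,s1,s6} and {s2}.
On input L, block {s0,s1,s6} splits into {s0,s6} and {s1}.
The partition is now stable with 4 blocks: {s0,s6} | {s3,s4,s7} | {s2} | {s1}.
s4 and s7 lie in the same block of the stable partition, so they are equivalent — no string distinguishes them.

Yes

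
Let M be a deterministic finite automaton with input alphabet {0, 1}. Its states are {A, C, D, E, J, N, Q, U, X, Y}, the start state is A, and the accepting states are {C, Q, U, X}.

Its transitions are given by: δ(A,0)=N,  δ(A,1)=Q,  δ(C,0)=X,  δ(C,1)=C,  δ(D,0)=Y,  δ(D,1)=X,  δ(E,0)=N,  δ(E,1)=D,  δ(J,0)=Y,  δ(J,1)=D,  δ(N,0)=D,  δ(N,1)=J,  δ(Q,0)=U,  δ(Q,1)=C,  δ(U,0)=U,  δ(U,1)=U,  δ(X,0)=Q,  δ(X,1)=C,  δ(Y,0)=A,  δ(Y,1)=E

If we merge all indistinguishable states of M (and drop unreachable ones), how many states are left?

Initial partition by acceptance: {C,Q,U,X} | {A,D,E,J,N,Y}.
Refine {A,D,E,J,N,Y} on symbol 1: members go to different blocks, giving {E,J,N,Y} and {A,D}.
On input 0, block {E,J,N,Y} splits into {E,J} and {N,Y}.
The partition is now stable with 4 blocks: {C,Q,U,X} | {E,J} | {A,D} | {N,Y}.

4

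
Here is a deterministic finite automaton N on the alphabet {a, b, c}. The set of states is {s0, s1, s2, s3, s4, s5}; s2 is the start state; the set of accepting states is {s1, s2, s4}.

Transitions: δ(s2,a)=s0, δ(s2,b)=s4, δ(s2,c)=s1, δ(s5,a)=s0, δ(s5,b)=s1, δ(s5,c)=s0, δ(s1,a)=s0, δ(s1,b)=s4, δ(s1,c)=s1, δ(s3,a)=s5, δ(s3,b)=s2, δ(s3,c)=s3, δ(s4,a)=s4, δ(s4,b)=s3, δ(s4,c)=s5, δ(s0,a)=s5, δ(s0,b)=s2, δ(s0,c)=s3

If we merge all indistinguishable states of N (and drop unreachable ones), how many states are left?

All states are reachable from the start state.
P0 = {s1,s2,s4} | {s0,s3,s5}.
Refine {s1,s2,s4} on symbol a: members go to different blocks, giving {s1,s2} and {s4}.
The partition is now stable with 3 blocks: {s1,s2} | {s0,s3,s5} | {s4}.

3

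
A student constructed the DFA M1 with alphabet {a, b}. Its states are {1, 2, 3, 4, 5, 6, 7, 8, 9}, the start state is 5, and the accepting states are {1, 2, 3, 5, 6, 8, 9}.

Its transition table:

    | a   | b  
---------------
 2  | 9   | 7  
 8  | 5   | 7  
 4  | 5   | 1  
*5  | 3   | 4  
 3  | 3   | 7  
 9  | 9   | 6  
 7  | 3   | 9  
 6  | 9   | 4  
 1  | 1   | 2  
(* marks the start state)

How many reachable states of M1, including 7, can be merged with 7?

2

First remove the unreachable states {8}; 8 states remain.
Initial partition by acceptance: {1,2,3,5,6,9} | {4,7}.
Refine {1,2,3,5,6,9} on symbol b: members go to different blocks, giving {2,3,5,6} and {1,9}.
Refine {2,3,5,6} on symbol a: members go to different blocks, giving {2,6} and {3,5}.
Stable partition: {2,6} | {4,7} | {1,9} | {3,5} — 4 equivalence classes.
State 7 belongs to the block {4,7}, which has 2 states.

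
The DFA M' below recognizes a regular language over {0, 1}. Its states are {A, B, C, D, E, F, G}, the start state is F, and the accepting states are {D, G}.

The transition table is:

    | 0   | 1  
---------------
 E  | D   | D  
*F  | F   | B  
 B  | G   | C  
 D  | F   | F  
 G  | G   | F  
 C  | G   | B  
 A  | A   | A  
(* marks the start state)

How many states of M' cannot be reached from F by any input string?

Starting at F and following transitions, the reachable set is {B, C, F, G}. That leaves A, D, E unreachable — 3 in total.

3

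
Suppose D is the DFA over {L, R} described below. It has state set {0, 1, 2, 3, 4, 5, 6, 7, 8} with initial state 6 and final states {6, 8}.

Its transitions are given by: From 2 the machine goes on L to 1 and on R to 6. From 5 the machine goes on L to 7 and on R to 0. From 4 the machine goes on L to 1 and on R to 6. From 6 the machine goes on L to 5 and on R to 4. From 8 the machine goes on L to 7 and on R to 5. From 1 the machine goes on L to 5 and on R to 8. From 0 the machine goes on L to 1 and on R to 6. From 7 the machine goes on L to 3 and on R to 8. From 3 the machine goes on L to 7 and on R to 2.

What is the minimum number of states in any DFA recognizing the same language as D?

All states are reachable from the start state.
P0 = {6,8} | {0,1,2,3,4,5,7}.
Split {0,1,2,3,4,5,7} by δ(·,R) → {0,1,2,4,7} and {3,5}.
On input L, block {6,8} splits into {6} and {8}.
Split {0,1,2,4,7} by δ(·,L) → {0,2,4} and {1,7}.
The partition is now stable with 5 blocks: {6} | {0,2,4} | {3,5} | {8} | {1,7}.

5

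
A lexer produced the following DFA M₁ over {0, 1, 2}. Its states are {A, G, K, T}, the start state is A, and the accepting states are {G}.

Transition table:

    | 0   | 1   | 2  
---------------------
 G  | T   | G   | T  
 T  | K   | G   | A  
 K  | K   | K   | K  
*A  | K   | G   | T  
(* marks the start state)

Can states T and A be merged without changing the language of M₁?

Yes

Initial partition by acceptance: {G} | {A,K,T}.
Split {A,K,T} by δ(·,1) → {A,T} and {K}.
No further refinement is possible. Final partition (3 blocks): {G} | {A,T} | {K}.
T and A lie in the same block of the stable partition, so they are equivalent — no string distinguishes them.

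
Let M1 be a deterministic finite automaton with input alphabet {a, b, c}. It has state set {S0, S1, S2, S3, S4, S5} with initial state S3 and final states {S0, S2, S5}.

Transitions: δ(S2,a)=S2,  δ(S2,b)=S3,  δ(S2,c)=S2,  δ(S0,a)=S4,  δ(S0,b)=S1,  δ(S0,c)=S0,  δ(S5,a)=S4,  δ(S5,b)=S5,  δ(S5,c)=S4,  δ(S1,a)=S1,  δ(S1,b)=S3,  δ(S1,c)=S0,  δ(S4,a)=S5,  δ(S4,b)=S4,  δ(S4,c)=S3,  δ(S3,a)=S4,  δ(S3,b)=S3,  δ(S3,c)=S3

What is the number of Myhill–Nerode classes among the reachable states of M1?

States {S0,S1,S2} cannot be reached from the start state, so discard them.
P0 = {S5} | {S3,S4}.
Split {S3,S4} by δ(·,a) → {S3} and {S4}.
Stable partition: {S5} | {S3} | {S4} — 3 equivalence classes.

3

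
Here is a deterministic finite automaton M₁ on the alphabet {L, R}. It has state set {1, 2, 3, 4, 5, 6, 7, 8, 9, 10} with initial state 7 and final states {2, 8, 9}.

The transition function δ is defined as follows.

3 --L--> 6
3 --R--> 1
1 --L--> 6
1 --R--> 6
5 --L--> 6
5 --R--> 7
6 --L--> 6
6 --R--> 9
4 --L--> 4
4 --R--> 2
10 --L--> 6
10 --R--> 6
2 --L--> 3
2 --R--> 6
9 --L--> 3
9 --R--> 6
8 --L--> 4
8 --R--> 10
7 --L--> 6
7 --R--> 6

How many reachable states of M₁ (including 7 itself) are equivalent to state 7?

2

Reachable states from the start: {1,3,6,7,9}. Unreachable: {2,4,5,8,10} — drop them.
P0 = {9} | {1,3,6,7}.
Refine {1,3,6,7} on symbol R: members go to different blocks, giving {1,3,7} and {6}.
Refine {1,3,7} on symbol R: members go to different blocks, giving {1,7} and {3}.
No further refinement is possible. Final partition (4 blocks): {9} | {1,7} | {6} | {3}.
The equivalence class containing 7 is {1,7}, of size 2.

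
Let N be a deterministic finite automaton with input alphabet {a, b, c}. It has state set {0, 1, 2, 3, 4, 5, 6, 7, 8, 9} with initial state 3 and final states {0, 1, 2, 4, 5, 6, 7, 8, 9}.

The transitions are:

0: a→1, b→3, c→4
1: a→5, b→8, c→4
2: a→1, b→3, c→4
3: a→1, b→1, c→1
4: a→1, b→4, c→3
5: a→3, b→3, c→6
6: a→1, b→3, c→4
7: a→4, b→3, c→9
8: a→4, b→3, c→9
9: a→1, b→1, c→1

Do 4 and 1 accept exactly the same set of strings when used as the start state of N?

No

First remove the unreachable states {0,2,7}; 7 states remain.
Initial partition by acceptance: {1,4,5,6,8,9} | {3}.
On input a, block {1,4,5,6,8,9} splits into {1,4,6,8,9} and {5}.
Refine {1,4,6,8,9} on symbol a: members go to different blocks, giving {4,6,8,9} and {1}.
Split {4,6,8,9} by δ(·,a) → {4,6,9} and {8}.
Split {4,6,9} by δ(·,b) → {4} and {6} and {9}.
No further refinement is possible. Final partition (7 blocks): {4} | {3} | {5} | {1} | {8} | {6} | {9}.
4 and 1 end up in different blocks, so they are distinguishable. For instance, the string 'c' is accepted from only 1.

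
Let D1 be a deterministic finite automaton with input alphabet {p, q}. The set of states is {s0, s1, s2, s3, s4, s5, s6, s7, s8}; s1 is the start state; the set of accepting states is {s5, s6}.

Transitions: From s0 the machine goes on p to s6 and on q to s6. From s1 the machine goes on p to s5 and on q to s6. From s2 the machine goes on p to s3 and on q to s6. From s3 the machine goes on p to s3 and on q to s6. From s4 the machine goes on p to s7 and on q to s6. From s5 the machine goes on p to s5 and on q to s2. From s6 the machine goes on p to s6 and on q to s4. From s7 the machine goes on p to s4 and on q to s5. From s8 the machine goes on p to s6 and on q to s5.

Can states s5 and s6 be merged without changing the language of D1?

Yes

First remove the unreachable states {s0,s8}; 7 states remain.
Start with accepting vs non-accepting: {s5,s6} | {s1,s2,s3,s4,s7}.
On input p, block {s1,s2,s3,s4,s7} splits into {s2,s3,s4,s7} and {s1}.
The partition is now stable with 3 blocks: {s5,s6} | {s2,s3,s4,s7} | {s1}.
s5 and s6 lie in the same block of the stable partition, so they are equivalent — no string distinguishes them.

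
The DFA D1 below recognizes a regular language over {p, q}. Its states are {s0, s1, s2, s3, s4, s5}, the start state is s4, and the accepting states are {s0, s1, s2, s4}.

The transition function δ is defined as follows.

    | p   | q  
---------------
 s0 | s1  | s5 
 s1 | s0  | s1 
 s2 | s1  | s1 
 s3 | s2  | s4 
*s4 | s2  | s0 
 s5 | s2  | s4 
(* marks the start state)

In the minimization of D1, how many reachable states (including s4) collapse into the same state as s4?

1

Reachable states from the start: {s0,s1,s2,s4,s5}. Unreachable: {s3} — drop them.
P0 = {s0,s1,s2,s4} | {s5}.
Refine {s0,s1,s2,s4} on symbol q: members go to different blocks, giving {s1,s2,s4} and {s0}.
Refine {s1,s2,s4} on symbol p: members go to different blocks, giving {s2,s4} and {s1}.
Split {s2,s4} by δ(·,p) → {s2} and {s4}.
Stable partition: {s2} | {s5} | {s0} | {s1} | {s4} — 5 equivalence classes.
State s4 belongs to the block {s4}, which has 1 states.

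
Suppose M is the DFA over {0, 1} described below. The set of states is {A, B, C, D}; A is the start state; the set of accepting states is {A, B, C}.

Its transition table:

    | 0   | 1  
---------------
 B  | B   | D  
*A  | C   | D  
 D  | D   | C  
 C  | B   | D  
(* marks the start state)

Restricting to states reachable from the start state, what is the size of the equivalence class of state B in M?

Every state is reachable, so we keep all 4.
Start with accepting vs non-accepting: {A,B,C} | {D}.
Stable partition: {A,B,C} | {D} — 2 equivalence classes.
State B belongs to the block {A,B,C}, which has 3 states.

3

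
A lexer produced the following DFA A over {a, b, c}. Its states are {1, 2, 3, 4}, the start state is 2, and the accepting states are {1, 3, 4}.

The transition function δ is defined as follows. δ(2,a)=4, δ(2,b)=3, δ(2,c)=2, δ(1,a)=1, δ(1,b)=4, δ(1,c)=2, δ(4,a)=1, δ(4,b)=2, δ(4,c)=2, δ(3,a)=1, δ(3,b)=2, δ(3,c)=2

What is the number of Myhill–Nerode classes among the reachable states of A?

Every state is reachable, so we keep all 4.
Initial partition by acceptance: {1,3,4} | {2}.
Split {1,3,4} by δ(·,b) → {3,4} and {1}.
The partition is now stable with 3 blocks: {3,4} | {2} | {1}.

3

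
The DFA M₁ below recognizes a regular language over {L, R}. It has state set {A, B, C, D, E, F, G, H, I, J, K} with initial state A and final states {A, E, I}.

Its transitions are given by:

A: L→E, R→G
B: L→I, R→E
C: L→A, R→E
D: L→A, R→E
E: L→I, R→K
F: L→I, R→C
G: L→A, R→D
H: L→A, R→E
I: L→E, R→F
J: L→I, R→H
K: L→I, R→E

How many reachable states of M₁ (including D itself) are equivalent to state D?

Reachable states from the start: {A,C,D,E,F,G,I,K}. Unreachable: {B,H,J} — drop them.
Initial partition by acceptance: {A,E,I} | {C,D,F,G,K}.
On input R, block {C,D,F,G,K} splits into {C,D,K} and {F,G}.
Refine {A,E,I} on symbol R: members go to different blocks, giving {A,I} and {E}.
Stable partition: {A,I} | {C,D,K} | {F,G} | {E} — 4 equivalence classes.
The equivalence class containing D is {C,D,K}, of size 3.

3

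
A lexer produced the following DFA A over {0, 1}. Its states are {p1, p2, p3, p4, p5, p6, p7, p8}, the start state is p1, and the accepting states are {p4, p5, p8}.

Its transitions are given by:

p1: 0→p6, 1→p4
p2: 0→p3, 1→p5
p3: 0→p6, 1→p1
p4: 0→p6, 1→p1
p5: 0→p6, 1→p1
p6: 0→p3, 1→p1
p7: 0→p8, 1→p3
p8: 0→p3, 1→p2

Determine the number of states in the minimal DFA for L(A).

3

States {p2,p5,p7,p8} cannot be reached from the start state, so discard them.
P0 = {p4} | {p1,p3,p6}.
On input 1, block {p1,p3,p6} splits into {p3,p6} and {p1}.
Stable partition: {p4} | {p3,p6} | {p1} — 3 equivalence classes.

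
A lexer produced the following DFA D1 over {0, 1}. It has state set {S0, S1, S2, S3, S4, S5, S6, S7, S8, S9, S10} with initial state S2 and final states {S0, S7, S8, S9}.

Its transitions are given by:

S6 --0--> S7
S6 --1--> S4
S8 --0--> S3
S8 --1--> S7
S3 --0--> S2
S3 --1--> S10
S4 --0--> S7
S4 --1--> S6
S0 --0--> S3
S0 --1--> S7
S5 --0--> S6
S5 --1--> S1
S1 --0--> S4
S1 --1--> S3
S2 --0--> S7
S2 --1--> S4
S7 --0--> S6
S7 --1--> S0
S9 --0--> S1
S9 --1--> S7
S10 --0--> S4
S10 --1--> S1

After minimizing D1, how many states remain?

4

States {S5,S8,S9} cannot be reached from the start state, so discard them.
Start with accepting vs non-accepting: {S0,S7} | {S1,S2,S3,S4,S6,S10}.
Split {S1,S2,S3,S4,S6,S10} by δ(·,0) → {S1,S3,S10} and {S2,S4,S6}.
On input 0, block {S0,S7} splits into {S0} and {S7}.
No further refinement is possible. Final partition (4 blocks): {S0} | {S1,S3,S10} | {S2,S4,S6} | {S7}.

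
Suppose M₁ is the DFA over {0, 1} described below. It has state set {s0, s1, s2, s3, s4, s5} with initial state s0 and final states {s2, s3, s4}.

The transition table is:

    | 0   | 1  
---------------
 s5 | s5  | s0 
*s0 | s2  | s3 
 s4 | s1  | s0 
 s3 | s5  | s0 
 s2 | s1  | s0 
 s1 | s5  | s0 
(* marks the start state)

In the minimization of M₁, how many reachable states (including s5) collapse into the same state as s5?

2

States {s4} cannot be reached from the start state, so discard them.
Initial partition by acceptance: {s2,s3} | {s0,s1,s5}.
On input 0, block {s0,s1,s5} splits into {s1,s5} and {s0}.
The partition is now stable with 3 blocks: {s2,s3} | {s1,s5} | {s0}.
State s5 belongs to the block {s1,s5}, which has 2 states.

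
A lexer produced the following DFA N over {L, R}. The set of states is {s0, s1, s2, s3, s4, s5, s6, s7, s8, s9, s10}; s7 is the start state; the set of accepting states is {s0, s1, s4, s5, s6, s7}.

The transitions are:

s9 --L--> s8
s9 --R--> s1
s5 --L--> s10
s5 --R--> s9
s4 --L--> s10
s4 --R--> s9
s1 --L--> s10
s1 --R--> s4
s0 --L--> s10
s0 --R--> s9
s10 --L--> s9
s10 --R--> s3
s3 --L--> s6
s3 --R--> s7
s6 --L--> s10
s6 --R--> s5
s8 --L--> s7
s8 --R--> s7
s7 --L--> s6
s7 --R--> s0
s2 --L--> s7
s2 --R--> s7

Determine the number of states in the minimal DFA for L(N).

7

Reachable states from the start: {s0,s1,s3,s4,s5,s6,s7,s8,s9,s10}. Unreachable: {s2} — drop them.
Start with accepting vs non-accepting: {s0,s1,s4,s5,s6,s7} | {s3,s8,s9,s10}.
On input L, block {s0,s1,s4,s5,s6,s7} splits into {s0,s1,s4,s5,s6} and {s7}.
Refine {s0,s1,s4,s5,s6} on symbol R: members go to different blocks, giving {s0,s4,s5} and {s1,s6}.
Refine {s3,s8,s9,s10} on symbol L: members go to different blocks, giving {s9,s10} and {s3} and {s8}.
Refine {s9,s10} on symbol L: members go to different blocks, giving {s9} and {s10}.
Stable partition: {s0,s4,s5} | {s9} | {s7} | {s1,s6} | {s3} | {s8} | {s10} — 7 equivalence classes.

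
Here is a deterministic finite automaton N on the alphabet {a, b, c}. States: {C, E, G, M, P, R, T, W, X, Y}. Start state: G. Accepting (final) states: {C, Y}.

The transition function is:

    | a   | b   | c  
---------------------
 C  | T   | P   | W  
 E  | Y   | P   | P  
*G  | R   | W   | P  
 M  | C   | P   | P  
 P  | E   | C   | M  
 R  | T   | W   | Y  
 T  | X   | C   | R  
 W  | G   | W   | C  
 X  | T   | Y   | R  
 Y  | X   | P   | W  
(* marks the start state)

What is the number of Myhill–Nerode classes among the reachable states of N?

7

Every state is reachable, so we keep all 10.
P0 = {C,Y} | {E,G,M,P,R,T,W,X}.
Split {E,G,M,P,R,T,W,X} by δ(·,a) → {G,P,R,T,W,X} and {E,M}.
On input a, block {G,P,R,T,W,X} splits into {G,R,T,W,X} and {P}.
Split {G,R,T,W,X} by δ(·,b) → {G,R,W} and {T,X}.
Split {G,R,W} by δ(·,a) → {G,W} and {R}.
Split {G,W} by δ(·,a) → {W} and {G}.
The partition is now stable with 7 blocks: {C,Y} | {W} | {E,M} | {P} | {T,X} | {R} | {G}.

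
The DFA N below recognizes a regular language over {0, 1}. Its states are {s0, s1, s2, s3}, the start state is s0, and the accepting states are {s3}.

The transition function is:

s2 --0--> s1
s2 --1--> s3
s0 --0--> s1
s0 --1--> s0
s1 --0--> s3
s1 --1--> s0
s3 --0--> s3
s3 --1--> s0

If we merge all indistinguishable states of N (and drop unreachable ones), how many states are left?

States {s2} cannot be reached from the start state, so discard them.
P0 = {s3} | {s0,s1}.
Split {s0,s1} by δ(·,0) → {s0} and {s1}.
The partition is now stable with 3 blocks: {s3} | {s0} | {s1}.

3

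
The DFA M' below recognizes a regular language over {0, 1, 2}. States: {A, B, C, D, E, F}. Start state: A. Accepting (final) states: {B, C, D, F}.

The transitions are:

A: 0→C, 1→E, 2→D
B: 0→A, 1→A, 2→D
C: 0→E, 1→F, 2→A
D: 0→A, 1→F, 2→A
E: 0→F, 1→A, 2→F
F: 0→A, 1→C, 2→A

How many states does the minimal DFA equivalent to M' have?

2

Reachable states from the start: {A,C,D,E,F}. Unreachable: {B} — drop them.
Initial partition by acceptance: {C,D,F} | {A,E}.
No further refinement is possible. Final partition (2 blocks): {C,D,F} | {A,E}.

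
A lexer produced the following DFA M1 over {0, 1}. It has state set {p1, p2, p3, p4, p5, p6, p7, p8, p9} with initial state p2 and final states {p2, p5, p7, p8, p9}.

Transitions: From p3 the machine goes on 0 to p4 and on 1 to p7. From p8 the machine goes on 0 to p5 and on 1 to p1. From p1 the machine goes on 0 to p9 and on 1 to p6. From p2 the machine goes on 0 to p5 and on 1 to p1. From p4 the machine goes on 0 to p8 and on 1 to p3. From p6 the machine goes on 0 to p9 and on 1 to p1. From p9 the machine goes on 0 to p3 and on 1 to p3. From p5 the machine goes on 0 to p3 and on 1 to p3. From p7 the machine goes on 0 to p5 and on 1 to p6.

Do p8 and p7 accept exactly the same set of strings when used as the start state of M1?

Yes

Start with accepting vs non-accepting: {p2,p5,p7,p8,p9} | {p1,p3,p4,p6}.
On input 0, block {p2,p5,p7,p8,p9} splits into {p2,p7,p8} and {p5,p9}.
Split {p1,p3,p4,p6} by δ(·,0) → {p1,p6} and {p3} and {p4}.
No further refinement is possible. Final partition (5 blocks): {p2,p7,p8} | {p1,p6} | {p5,p9} | {p3} | {p4}.
p8 and p7 lie in the same block of the stable partition, so they are equivalent — no string distinguishes them.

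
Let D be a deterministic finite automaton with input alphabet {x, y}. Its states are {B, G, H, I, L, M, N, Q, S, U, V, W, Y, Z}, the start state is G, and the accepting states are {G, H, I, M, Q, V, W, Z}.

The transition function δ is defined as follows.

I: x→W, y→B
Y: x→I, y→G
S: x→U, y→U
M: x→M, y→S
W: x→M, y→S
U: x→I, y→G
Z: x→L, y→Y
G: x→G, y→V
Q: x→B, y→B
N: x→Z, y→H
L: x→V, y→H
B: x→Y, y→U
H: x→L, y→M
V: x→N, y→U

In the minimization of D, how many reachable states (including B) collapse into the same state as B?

2

Reachable states from the start: {B,G,H,I,L,M,N,S,U,V,W,Y,Z}. Unreachable: {Q} — drop them.
P0 = {G,H,I,M,V,W,Z} | {B,L,N,S,U,Y}.
Split {G,H,I,M,V,W,Z} by δ(·,x) → {G,I,M,W} and {H,V,Z}.
On input y, block {G,I,M,W} splits into {I,M,W} and {G}.
Split {B,L,N,S,U,Y} by δ(·,x) → {L,N} and {B,S} and {U,Y}.
Refine {H,V,Z} on symbol y: members go to different blocks, giving {V,Z} and {H}.
Stable partition: {I,M,W} | {L,N} | {V,Z} | {G} | {B,S} | {U,Y} | {H} — 7 equivalence classes.
The equivalence class containing B is {B,S}, of size 2.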